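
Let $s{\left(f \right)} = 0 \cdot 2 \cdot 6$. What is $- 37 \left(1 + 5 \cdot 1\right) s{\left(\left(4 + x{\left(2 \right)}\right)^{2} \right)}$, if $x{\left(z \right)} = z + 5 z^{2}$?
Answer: $0$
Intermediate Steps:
$s{\left(f \right)} = 0$ ($s{\left(f \right)} = 0 \cdot 6 = 0$)
$- 37 \left(1 + 5 \cdot 1\right) s{\left(\left(4 + x{\left(2 \right)}\right)^{2} \right)} = - 37 \left(1 + 5 \cdot 1\right) 0 = - 37 \left(1 + 5\right) 0 = \left(-37\right) 6 \cdot 0 = \left(-222\right) 0 = 0$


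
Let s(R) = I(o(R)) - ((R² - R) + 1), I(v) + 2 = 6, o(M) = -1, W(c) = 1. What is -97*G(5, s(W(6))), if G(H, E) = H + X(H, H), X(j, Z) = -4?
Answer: -97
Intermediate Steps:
I(v) = 4 (I(v) = -2 + 6 = 4)
s(R) = 3 + R - R² (s(R) = 4 - ((R² - R) + 1) = 4 - (1 + R² - R) = 4 + (-1 + R - R²) = 3 + R - R²)
G(H, E) = -4 + H (G(H, E) = H - 4 = -4 + H)
-97*G(5, s(W(6))) = -97*(-4 + 5) = -97*1 = -97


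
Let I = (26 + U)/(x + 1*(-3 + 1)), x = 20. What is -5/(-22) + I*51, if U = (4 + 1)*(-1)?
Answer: 657/11 ≈ 59.727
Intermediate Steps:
U = -5 (U = 5*(-1) = -5)
I = 7/6 (I = (26 - 5)/(20 + 1*(-3 + 1)) = 21/(20 + 1*(-2)) = 21/(20 - 2) = 21/18 = 21*(1/18) = 7/6 ≈ 1.1667)
-5/(-22) + I*51 = -5/(-22) + (7/6)*51 = -5*(-1/22) + 119/2 = 5/22 + 119/2 = 657/11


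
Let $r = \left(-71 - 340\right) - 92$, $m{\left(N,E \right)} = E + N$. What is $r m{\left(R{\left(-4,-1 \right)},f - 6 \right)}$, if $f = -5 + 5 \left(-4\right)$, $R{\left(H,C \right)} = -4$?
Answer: $17605$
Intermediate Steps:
$f = -25$ ($f = -5 - 20 = -25$)
$r = -503$ ($r = -411 - 92 = -503$)
$r m{\left(R{\left(-4,-1 \right)},f - 6 \right)} = - 503 \left(\left(-25 - 6\right) - 4\right) = - 503 \left(-31 - 4\right) = \left(-503\right) \left(-35\right) = 17605$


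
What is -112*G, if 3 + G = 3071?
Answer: -343616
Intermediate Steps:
G = 3068 (G = -3 + 3071 = 3068)
-112*G = -112*3068 = -343616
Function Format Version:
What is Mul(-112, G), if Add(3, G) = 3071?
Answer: -343616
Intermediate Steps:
G = 3068 (G = Add(-3, 3071) = 3068)
Mul(-112, G) = Mul(-112, 3068) = -343616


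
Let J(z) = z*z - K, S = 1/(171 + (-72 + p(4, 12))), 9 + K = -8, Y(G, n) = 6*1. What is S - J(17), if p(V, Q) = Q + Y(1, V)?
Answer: -35801/117 ≈ -305.99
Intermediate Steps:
Y(G, n) = 6
K = -17 (K = -9 - 8 = -17)
p(V, Q) = 6 + Q (p(V, Q) = Q + 6 = 6 + Q)
S = 1/117 (S = 1/(171 + (-72 + (6 + 12))) = 1/(171 + (-72 + 18)) = 1/(171 - 54) = 1/117 ≈ 0.0085470)
J(z) = 17 + z**2 (J(z) = z*z - 1*(-17) = z**2 + 17 = 17 + z**2)
S - J(17) = 1/117 - (17 + 17**2) = 1/117 - (17 + 289) = 1/117 - 1*306 = 1/117 - 306 = -35801/117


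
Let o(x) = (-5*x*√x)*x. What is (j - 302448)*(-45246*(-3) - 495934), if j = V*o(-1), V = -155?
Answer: 108940559808 - 279151900*I ≈ 1.0894e+11 - 2.7915e+8*I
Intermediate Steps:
o(x) = -5*x^(5/2) (o(x) = (-5*x^(3/2))*x = -5*x^(5/2))
j = 775*I (j = -(-775)*(-1)^(5/2) = -(-775)*I = 775*I ≈ 775.0*I)
(j - 302448)*(-45246*(-3) - 495934) = (775*I - 302448)*(-45246*(-3) - 495934) = (-302448 + 775*I)*(135738 - 495934) = (-302448 + 775*I)*(-360196) = 108940559808 - 279151900*I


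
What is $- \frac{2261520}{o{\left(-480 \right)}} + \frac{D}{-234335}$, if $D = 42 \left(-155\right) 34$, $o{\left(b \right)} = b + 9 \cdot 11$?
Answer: $\frac{35335841316}{5952109} \approx 5936.7$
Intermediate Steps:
$o{\left(b \right)} = 99 + b$ ($o{\left(b \right)} = b + 99 = 99 + b$)
$D = -221340$ ($D = \left(-6510\right) 34 = -221340$)
$- \frac{2261520}{o{\left(-480 \right)}} + \frac{D}{-234335} = - \frac{2261520}{99 - 480} - \frac{221340}{-234335} = - \frac{2261520}{-381} - - \frac{44268}{46867} = \left(-2261520\right) \left(- \frac{1}{381}\right) + \frac{44268}{46867} = \frac{753840}{127} + \frac{44268}{46867} = \frac{35335841316}{5952109}$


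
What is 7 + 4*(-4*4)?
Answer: -57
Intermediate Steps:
7 + 4*(-4*4) = 7 + 4*(-16) = 7 - 64 = -57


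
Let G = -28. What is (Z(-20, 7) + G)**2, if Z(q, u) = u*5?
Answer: 49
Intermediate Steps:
Z(q, u) = 5*u
(Z(-20, 7) + G)**2 = (5*7 - 28)**2 = (35 - 28)**2 = 7**2 = 49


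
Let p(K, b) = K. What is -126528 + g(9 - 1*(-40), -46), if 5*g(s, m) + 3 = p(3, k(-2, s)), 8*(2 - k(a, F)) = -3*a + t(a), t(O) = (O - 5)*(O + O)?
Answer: -126528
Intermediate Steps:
t(O) = 2*O*(-5 + O) (t(O) = (-5 + O)*(2*O) = 2*O*(-5 + O))
k(a, F) = 2 + 3*a/8 - a*(-5 + a)/4 (k(a, F) = 2 - (-3*a + 2*a*(-5 + a))/8 = 2 + (3*a/8 - a*(-5 + a)/4) = 2 + 3*a/8 - a*(-5 + a)/4)
g(s, m) = 0 (g(s, m) = -3/5 + (1/5)*3 = -3/5 + 3/5 = 0)
-126528 + g(9 - 1*(-40), -46) = -126528 + 0 = -126528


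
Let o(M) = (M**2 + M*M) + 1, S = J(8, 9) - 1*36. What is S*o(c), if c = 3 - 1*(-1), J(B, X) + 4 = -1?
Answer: -1353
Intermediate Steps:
J(B, X) = -5 (J(B, X) = -4 - 1 = -5)
c = 4 (c = 3 + 1 = 4)
S = -41 (S = -5 - 1*36 = -5 - 36 = -41)
o(M) = 1 + 2*M**2 (o(M) = (M**2 + M**2) + 1 = 2*M**2 + 1 = 1 + 2*M**2)
S*o(c) = -41*(1 + 2*4**2) = -41*(1 + 2*16) = -41*(1 + 32) = -41*33 = -1353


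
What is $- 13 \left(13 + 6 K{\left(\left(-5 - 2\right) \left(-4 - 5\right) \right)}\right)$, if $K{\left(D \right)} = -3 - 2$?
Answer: $221$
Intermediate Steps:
$K{\left(D \right)} = -5$ ($K{\left(D \right)} = -3 - 2 = -5$)
$- 13 \left(13 + 6 K{\left(\left(-5 - 2\right) \left(-4 - 5\right) \right)}\right) = - 13 \left(13 + 6 \left(-5\right)\right) = - 13 \left(13 - 30\right) = \left(-13\right) \left(-17\right) = 221$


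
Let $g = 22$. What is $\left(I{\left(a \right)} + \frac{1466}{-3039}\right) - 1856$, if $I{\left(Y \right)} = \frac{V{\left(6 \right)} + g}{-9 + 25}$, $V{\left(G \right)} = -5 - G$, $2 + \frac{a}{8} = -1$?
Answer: $- \frac{90236171}{48624} \approx -1855.8$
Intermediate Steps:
$a = -24$ ($a = -16 + 8 \left(-1\right) = -16 - 8 = -24$)
$I{\left(Y \right)} = \frac{11}{16}$ ($I{\left(Y \right)} = \frac{\left(-5 - 6\right) + 22}{-9 + 25} = \frac{\left(-5 - 6\right) + 22}{16} = \left(-11 + 22\right) \frac{1}{16} = 11 \cdot \frac{1}{16} = \frac{11}{16}$)
$\left(I{\left(a \right)} + \frac{1466}{-3039}\right) - 1856 = \left(\frac{11}{16} + \frac{1466}{-3039}\right) - 1856 = \left(\frac{11}{16} + 1466 \left(- \frac{1}{3039}\right)\right) - 1856 = \left(\frac{11}{16} - \frac{1466}{3039}\right) - 1856 = \frac{9973}{48624} - 1856 = - \frac{90236171}{48624}$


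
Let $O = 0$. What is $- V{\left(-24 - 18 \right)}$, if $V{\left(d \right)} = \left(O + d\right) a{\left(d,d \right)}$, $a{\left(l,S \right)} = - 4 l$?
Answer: $7056$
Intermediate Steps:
$V{\left(d \right)} = - 4 d^{2}$ ($V{\left(d \right)} = \left(0 + d\right) \left(- 4 d\right) = d \left(- 4 d\right) = - 4 d^{2}$)
$- V{\left(-24 - 18 \right)} = - \left(-4\right) \left(-24 - 18\right)^{2} = - \left(-4\right) \left(-42\right)^{2} = - \left(-4\right) 1764 = \left(-1\right) \left(-7056\right) = 7056$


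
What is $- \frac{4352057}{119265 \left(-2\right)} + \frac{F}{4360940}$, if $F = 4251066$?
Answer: $\frac{499826655664}{26005375455} \approx 19.22$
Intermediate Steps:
$- \frac{4352057}{119265 \left(-2\right)} + \frac{F}{4360940} = - \frac{4352057}{119265 \left(-2\right)} + \frac{4251066}{4360940} = - \frac{4352057}{-238530} + 4251066 \cdot \frac{1}{4360940} = \left(-4352057\right) \left(- \frac{1}{238530}\right) + \frac{2125533}{2180470} = \frac{4352057}{238530} + \frac{2125533}{2180470} = \frac{499826655664}{26005375455}$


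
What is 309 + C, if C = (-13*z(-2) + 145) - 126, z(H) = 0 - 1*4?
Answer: 380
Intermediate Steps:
z(H) = -4 (z(H) = 0 - 4 = -4)
C = 71 (C = (-13*(-4) + 145) - 126 = (52 + 145) - 126 = 197 - 126 = 71)
309 + C = 309 + 71 = 380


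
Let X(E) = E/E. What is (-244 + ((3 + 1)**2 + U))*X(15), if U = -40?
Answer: -268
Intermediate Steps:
X(E) = 1
(-244 + ((3 + 1)**2 + U))*X(15) = (-244 + ((3 + 1)**2 - 40))*1 = (-244 + (4**2 - 40))*1 = (-244 + (16 - 40))*1 = (-244 - 24)*1 = -268*1 = -268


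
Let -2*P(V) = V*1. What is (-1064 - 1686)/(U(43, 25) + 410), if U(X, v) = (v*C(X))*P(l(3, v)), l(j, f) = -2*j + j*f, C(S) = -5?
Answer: -1100/1889 ≈ -0.58232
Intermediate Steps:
l(j, f) = -2*j + f*j
P(V) = -V/2
U(X, v) = -5*v*(3 - 3*v/2) (U(X, v) = (v*(-5))*(-3*(-2 + v)/2) = (-5*v)*(-(-6 + 3*v)/2) = (-5*v)*(3 - 3*v/2) = -5*v*(3 - 3*v/2))
(-1064 - 1686)/(U(43, 25) + 410) = (-1064 - 1686)/((15/2)*25*(-2 + 25) + 410) = -2750/((15/2)*25*23 + 410) = -2750/(8625/2 + 410) = -2750/9445/2 = -2750*2/9445 = -1100/1889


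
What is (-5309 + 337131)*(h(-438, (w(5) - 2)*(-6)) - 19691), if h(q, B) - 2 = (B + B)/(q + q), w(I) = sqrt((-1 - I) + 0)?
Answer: -476927428778/73 + 331822*I*sqrt(6)/73 ≈ -6.5333e+9 + 11134.0*I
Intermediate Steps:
w(I) = sqrt(-1 - I)
h(q, B) = 2 + B/q (h(q, B) = 2 + (B + B)/(q + q) = 2 + (2*B)/((2*q)) = 2 + (2*B)*(1/(2*q)) = 2 + B/q)
(-5309 + 337131)*(h(-438, (w(5) - 2)*(-6)) - 19691) = (-5309 + 337131)*((2 + ((sqrt(-1 - 1*5) - 2)*(-6))/(-438)) - 19691) = 331822*((2 + ((sqrt(-1 - 5) - 2)*(-6))*(-1/438)) - 19691) = 331822*((2 + ((sqrt(-6) - 2)*(-6))*(-1/438)) - 19691) = 331822*((2 + ((I*sqrt(6) - 2)*(-6))*(-1/438)) - 19691) = 331822*((2 + ((-2 + I*sqrt(6))*(-6))*(-1/438)) - 19691) = 331822*((2 + (12 - 6*I*sqrt(6))*(-1/438)) - 19691) = 331822*((2 + (-2/73 + I*sqrt(6)/73)) - 19691) = 331822*((144/73 + I*sqrt(6)/73) - 19691) = 331822*(-1437299/73 + I*sqrt(6)/73) = -476927428778/73 + 331822*I*sqrt(6)/73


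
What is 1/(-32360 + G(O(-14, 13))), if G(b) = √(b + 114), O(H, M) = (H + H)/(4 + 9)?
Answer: -210340/6806601673 - √18902/13613203346 ≈ -3.0912e-5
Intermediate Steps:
O(H, M) = 2*H/13 (O(H, M) = (2*H)/13 = (2*H)*(1/13) = 2*H/13)
G(b) = √(114 + b)
1/(-32360 + G(O(-14, 13))) = 1/(-32360 + √(114 + (2/13)*(-14))) = 1/(-32360 + √(114 - 28/13)) = 1/(-32360 + √(1454/13)) = 1/(-32360 + √18902/13)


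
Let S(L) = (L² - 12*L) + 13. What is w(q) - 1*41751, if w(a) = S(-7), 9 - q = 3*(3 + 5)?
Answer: -41605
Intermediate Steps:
q = -15 (q = 9 - 3*(3 + 5) = 9 - 3*8 = 9 - 1*24 = 9 - 24 = -15)
S(L) = 13 + L² - 12*L
w(a) = 146 (w(a) = 13 + (-7)² - 12*(-7) = 13 + 49 + 84 = 146)
w(q) - 1*41751 = 146 - 1*41751 = 146 - 41751 = -41605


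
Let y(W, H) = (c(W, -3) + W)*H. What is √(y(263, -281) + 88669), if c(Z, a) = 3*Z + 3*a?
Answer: I*√204414 ≈ 452.12*I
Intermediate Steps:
y(W, H) = H*(-9 + 4*W) (y(W, H) = ((3*W + 3*(-3)) + W)*H = ((3*W - 9) + W)*H = ((-9 + 3*W) + W)*H = (-9 + 4*W)*H = H*(-9 + 4*W))
√(y(263, -281) + 88669) = √(-281*(-9 + 4*263) + 88669) = √(-281*(-9 + 1052) + 88669) = √(-281*1043 + 88669) = √(-293083 + 88669) = √(-204414) = I*√204414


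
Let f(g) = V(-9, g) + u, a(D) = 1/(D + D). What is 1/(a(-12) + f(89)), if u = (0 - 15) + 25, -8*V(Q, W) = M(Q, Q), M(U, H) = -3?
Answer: 3/31 ≈ 0.096774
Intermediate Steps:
V(Q, W) = 3/8 (V(Q, W) = -1/8*(-3) = 3/8)
u = 10 (u = -15 + 25 = 10)
a(D) = 1/(2*D)
f(g) = 83/8 (f(g) = 3/8 + 10 = 83/8)
1/(a(-12) + f(89)) = 1/((1/2)/(-12) + 83/8) = 1/((1/2)*(-1/12) + 83/8) = 1/(-1/24 + 83/8) = 1/(31/3) = 3/31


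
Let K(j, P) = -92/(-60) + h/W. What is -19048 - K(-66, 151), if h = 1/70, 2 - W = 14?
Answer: -5333869/280 ≈ -19050.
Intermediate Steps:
W = -12 (W = 2 - 1*14 = 2 - 14 = -12)
h = 1/70 ≈ 0.014286
K(j, P) = 429/280 (K(j, P) = -92/(-60) + (1/70)/(-12) = -92*(-1/60) + (1/70)*(-1/12) = 23/15 - 1/840 = 429/280)
-19048 - K(-66, 151) = -19048 - 1*429/280 = -19048 - 429/280 = -5333869/280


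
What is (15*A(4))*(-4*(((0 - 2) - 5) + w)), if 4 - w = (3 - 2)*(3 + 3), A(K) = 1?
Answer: 540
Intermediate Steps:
w = -2 (w = 4 - (3 - 2)*(3 + 3) = 4 - 6 = -2)
(15*A(4))*(-4*(((0 - 2) - 5) + w)) = (15*1)*(-4*(((0 - 2) - 5) - 2)) = 15*(-4*((-2 - 5) - 2)) = 15*(-4*(-7 - 2)) = 15*(-4*(-9)) = 15*36 = 540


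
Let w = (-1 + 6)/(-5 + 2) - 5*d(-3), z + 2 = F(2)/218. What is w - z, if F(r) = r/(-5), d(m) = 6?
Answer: -48502/1635 ≈ -29.665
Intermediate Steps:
F(r) = -r/5 (F(r) = r*(-1/5) = -r/5)
z = -1091/545 (z = -2 - 1/5*2/218 = -2 - 2/5*1/218 = -2 - 1/545 = -1091/545 ≈ -2.0018)
w = -95/3 (w = (-1 + 6)/(-5 + 2) - 5*6 = 5/(-3) - 30 = 5*(-1/3) - 30 = -5/3 - 30 = -95/3 ≈ -31.667)
w - z = -95/3 - 1*(-1091/545) = -95/3 + 1091/545 = -48502/1635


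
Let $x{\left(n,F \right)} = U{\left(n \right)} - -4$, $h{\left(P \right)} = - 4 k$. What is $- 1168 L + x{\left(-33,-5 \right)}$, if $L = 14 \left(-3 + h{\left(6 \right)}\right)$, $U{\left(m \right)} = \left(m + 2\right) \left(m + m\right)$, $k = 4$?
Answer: $312738$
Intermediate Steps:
$h{\left(P \right)} = -16$ ($h{\left(P \right)} = \left(-4\right) 4 = -16$)
$U{\left(m \right)} = 2 m \left(2 + m\right)$ ($U{\left(m \right)} = \left(2 + m\right) 2 m = 2 m \left(2 + m\right)$)
$x{\left(n,F \right)} = 4 + 2 n \left(2 + n\right)$ ($x{\left(n,F \right)} = 2 n \left(2 + n\right) - -4 = 2 n \left(2 + n\right) + 4 = 4 + 2 n \left(2 + n\right)$)
$L = -266$ ($L = 14 \left(-3 - 16\right) = 14 \left(-19\right) = -266$)
$- 1168 L + x{\left(-33,-5 \right)} = \left(-1168\right) \left(-266\right) + \left(4 + 2 \left(-33\right) \left(2 - 33\right)\right) = 310688 + \left(4 + 2 \left(-33\right) \left(-31\right)\right) = 310688 + \left(4 + 2046\right) = 310688 + 2050 = 312738$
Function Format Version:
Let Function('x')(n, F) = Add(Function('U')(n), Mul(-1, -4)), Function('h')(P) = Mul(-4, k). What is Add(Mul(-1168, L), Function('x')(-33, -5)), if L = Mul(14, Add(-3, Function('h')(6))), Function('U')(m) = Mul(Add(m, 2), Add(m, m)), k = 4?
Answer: 312738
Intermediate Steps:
Function('h')(P) = -16 (Function('h')(P) = Mul(-4, 4) = -16)
Function('U')(m) = Mul(2, m, Add(2, m)) (Function('U')(m) = Mul(Add(2, m), Mul(2, m)) = Mul(2, m, Add(2, m)))
Function('x')(n, F) = Add(4, Mul(2, n, Add(2, n))) (Function('x')(n, F) = Add(Mul(2, n, Add(2, n)), Mul(-1, -4)) = Add(Mul(2, n, Add(2, n)), 4) = Add(4, Mul(2, n, Add(2, n))))
L = -266 (L = Mul(14, Add(-3, -16)) = Mul(14, -19) = -266)
Add(Mul(-1168, L), Function('x')(-33, -5)) = Add(Mul(-1168, -266), Add(4, Mul(2, -33, Add(2, -33)))) = Add(310688, Add(4, Mul(2, -33, -31))) = Add(310688, Add(4, 2046)) = Add(310688, 2050) = 312738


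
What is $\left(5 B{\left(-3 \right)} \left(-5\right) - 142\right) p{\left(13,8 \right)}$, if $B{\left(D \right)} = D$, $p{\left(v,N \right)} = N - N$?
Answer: $0$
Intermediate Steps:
$p{\left(v,N \right)} = 0$
$\left(5 B{\left(-3 \right)} \left(-5\right) - 142\right) p{\left(13,8 \right)} = \left(5 \left(-3\right) \left(-5\right) - 142\right) 0 = \left(\left(-15\right) \left(-5\right) - 142\right) 0 = \left(75 - 142\right) 0 = \left(-67\right) 0 = 0$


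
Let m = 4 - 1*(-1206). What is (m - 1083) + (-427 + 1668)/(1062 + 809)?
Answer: 238858/1871 ≈ 127.66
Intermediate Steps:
m = 1210 (m = 4 + 1206 = 1210)
(m - 1083) + (-427 + 1668)/(1062 + 809) = (1210 - 1083) + (-427 + 1668)/(1062 + 809) = 127 + 1241/1871 = 238858/1871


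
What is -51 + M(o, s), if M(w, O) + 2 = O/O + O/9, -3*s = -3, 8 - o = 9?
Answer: -467/9 ≈ -51.889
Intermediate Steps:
o = -1 (o = 8 - 1*9 = 8 - 9 = -1)
s = 1 (s = -1/3*(-3) = 1)
M(w, O) = -1 + O/9 (M(w, O) = -2 + (O/O + O/9) = -2 + (1 + O*(1/9)) = -2 + (1 + O/9) = -1 + O/9)
-51 + M(o, s) = -51 + (-1 + (1/9)*1) = -51 + (-1 + 1/9) = -51 - 8/9 = -467/9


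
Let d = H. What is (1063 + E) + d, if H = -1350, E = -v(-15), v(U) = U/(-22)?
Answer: -6329/22 ≈ -287.68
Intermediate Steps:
v(U) = -U/22 (v(U) = U*(-1/22) = -U/22)
E = -15/22 (E = -(-1)*(-15)/22 = -1*15/22 = -15/22 ≈ -0.68182)
d = -1350
(1063 + E) + d = (1063 - 15/22) - 1350 = 23371/22 - 1350 = -6329/22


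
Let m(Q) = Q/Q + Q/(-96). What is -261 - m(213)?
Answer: -8313/32 ≈ -259.78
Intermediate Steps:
m(Q) = 1 - Q/96 (m(Q) = 1 + Q*(-1/96) = 1 - Q/96)
-261 - m(213) = -261 - (1 - 1/96*213) = -261 - (1 - 71/32) = -261 - 1*(-39/32) = -261 + 39/32 = -8313/32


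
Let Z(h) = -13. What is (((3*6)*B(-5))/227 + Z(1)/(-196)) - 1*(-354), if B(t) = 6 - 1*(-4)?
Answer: 15788399/44492 ≈ 354.86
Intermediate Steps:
B(t) = 10 (B(t) = 6 + 4 = 10)
(((3*6)*B(-5))/227 + Z(1)/(-196)) - 1*(-354) = (((3*6)*10)/227 - 13/(-196)) - 1*(-354) = ((18*10)*(1/227) - 13*(-1/196)) + 354 = (180*(1/227) + 13/196) + 354 = (180/227 + 13/196) + 354 = 38231/44492 + 354 = 15788399/44492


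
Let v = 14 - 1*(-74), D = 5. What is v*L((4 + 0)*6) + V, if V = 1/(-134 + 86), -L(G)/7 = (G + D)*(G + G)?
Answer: -41158657/48 ≈ -8.5747e+5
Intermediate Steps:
v = 88 (v = 14 + 74 = 88)
L(G) = -14*G*(5 + G) (L(G) = -7*(G + 5)*(G + G) = -7*(5 + G)*2*G = -14*G*(5 + G))
V = -1/48 (V = 1/(-48) = -1/48 ≈ -0.020833)
v*L((4 + 0)*6) + V = 88*(-14*(4 + 0)*6*(5 + (4 + 0)*6)) - 1/48 = 88*(-14*4*6*(5 + 4*6)) - 1/48 = 88*(-14*24*(5 + 24)) - 1/48 = 88*(-14*24*29) - 1/48 = 88*(-9744) - 1/48 = -857472 - 1/48 = -41158657/48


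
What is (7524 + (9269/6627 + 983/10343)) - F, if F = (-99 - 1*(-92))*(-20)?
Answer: 506224346032/68543061 ≈ 7385.5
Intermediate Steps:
F = 140 (F = (-99 + 92)*(-20) = -7*(-20) = 140)
(7524 + (9269/6627 + 983/10343)) - F = (7524 + (9269/6627 + 983/10343)) - 1*140 = (7524 + (9269*(1/6627) + 983*(1/10343))) - 140 = (7524 + (9269/6627 + 983/10343)) - 140 = (7524 + 102383608/68543061) - 140 = 515820374572/68543061 - 140 = 506224346032/68543061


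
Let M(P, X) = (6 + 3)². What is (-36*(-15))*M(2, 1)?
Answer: 43740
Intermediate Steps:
M(P, X) = 81 (M(P, X) = 9² = 81)
(-36*(-15))*M(2, 1) = -36*(-15)*81 = 540*81 = 43740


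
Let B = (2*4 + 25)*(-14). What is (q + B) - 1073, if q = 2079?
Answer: 544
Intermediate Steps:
B = -462 (B = (8 + 25)*(-14) = 33*(-14) = -462)
(q + B) - 1073 = (2079 - 462) - 1073 = 1617 - 1073 = 544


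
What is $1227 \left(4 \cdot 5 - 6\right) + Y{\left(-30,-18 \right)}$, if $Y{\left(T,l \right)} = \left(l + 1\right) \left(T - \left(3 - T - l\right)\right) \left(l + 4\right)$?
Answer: $-2100$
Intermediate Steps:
$Y{\left(T,l \right)} = \left(1 + l\right) \left(4 + l\right) \left(-3 + l + 2 T\right)$ ($Y{\left(T,l \right)} = \left(1 + l\right) \left(T - \left(3 - T - l\right)\right) \left(4 + l\right) = \left(1 + l\right) \left(T + \left(-3 + T + l\right)\right) \left(4 + l\right) = \left(1 + l\right) \left(-3 + l + 2 T\right) \left(4 + l\right) = \left(1 + l\right) \left(4 + l\right) \left(-3 + l + 2 T\right)$)
$1227 \left(4 \cdot 5 - 6\right) + Y{\left(-30,-18 \right)} = 1227 \left(4 \cdot 5 - 6\right) + \left(-12 + \left(-18\right)^{3} - -198 + 2 \left(-18\right)^{2} + 8 \left(-30\right) + 2 \left(-30\right) \left(-18\right)^{2} + 10 \left(-30\right) \left(-18\right)\right) = 1227 \left(20 - 6\right) + \left(-12 - 5832 + 198 + 2 \cdot 324 - 240 + 2 \left(-30\right) 324 + 5400\right) = 1227 \cdot 14 - 19278 = 17178 - 19278 = -2100$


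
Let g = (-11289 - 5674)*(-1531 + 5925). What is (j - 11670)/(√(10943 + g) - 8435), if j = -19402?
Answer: 32761540/18209213 + 73796*I*√206439/18209213 ≈ 1.7992 + 1.8414*I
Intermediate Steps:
g = -74535422 (g = -16963*4394 = -74535422)
(j - 11670)/(√(10943 + g) - 8435) = (-19402 - 11670)/(√(10943 - 74535422) - 8435) = -31072/(√(-74524479) - 8435) = -31072/(19*I*√206439 - 8435) = -31072/(-8435 + 19*I*√206439)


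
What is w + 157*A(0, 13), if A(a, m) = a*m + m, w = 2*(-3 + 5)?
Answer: 2045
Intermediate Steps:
w = 4 (w = 2*2 = 4)
A(a, m) = m + a*m
w + 157*A(0, 13) = 4 + 157*(13*(1 + 0)) = 4 + 157*(13*1) = 4 + 157*13 = 4 + 2041 = 2045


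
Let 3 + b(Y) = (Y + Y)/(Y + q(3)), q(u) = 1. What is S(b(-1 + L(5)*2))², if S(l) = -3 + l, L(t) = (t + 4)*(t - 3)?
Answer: 5329/324 ≈ 16.448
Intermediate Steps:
L(t) = (-3 + t)*(4 + t) (L(t) = (4 + t)*(-3 + t) = (-3 + t)*(4 + t))
b(Y) = -3 + 2*Y/(1 + Y) (b(Y) = -3 + (Y + Y)/(Y + 1) = -3 + (2*Y)/(1 + Y) = -3 + 2*Y/(1 + Y))
S(b(-1 + L(5)*2))² = (-3 + (-3 - (-1 + (-12 + 5 + 5²)*2))/(1 + (-1 + (-12 + 5 + 5²)*2)))² = (-3 + (-3 - (-1 + (-12 + 5 + 25)*2))/(1 + (-1 + (-12 + 5 + 25)*2)))² = (-3 + (-3 - (-1 + 18*2))/(1 + (-1 + 18*2)))² = (-3 + (-3 - (-1 + 36))/(1 + (-1 + 36)))² = (-3 + (-3 - 1*35)/(1 + 35))² = (-3 + (-3 - 35)/36)² = (-3 + (1/36)*(-38))² = (-3 - 19/18)² = (-73/18)² = 5329/324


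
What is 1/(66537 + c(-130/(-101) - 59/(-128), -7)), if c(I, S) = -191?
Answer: 1/66346 ≈ 1.5072e-5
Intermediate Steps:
1/(66537 + c(-130/(-101) - 59/(-128), -7)) = 1/(66537 - 191) = 1/66346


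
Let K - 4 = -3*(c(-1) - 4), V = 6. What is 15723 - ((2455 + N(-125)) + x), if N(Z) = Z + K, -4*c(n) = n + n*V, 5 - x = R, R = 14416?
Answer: 111173/4 ≈ 27793.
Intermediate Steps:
x = -14411 (x = 5 - 1*14416 = 5 - 14416 = -14411)
c(n) = -7*n/4 (c(n) = -(n + n*6)/4 = -(n + 6*n)/4 = -7*n/4)
K = 43/4 (K = 4 - 3*(-7/4*(-1) - 4) = 4 - 3*(7/4 - 4) = 4 - 3*(-9/4) = 4 + 27/4 = 43/4 ≈ 10.750)
N(Z) = 43/4 + Z (N(Z) = Z + 43/4 = 43/4 + Z)
15723 - ((2455 + N(-125)) + x) = 15723 - ((2455 + (43/4 - 125)) - 14411) = 15723 - ((2455 - 457/4) - 14411) = 15723 - (9363/4 - 14411) = 15723 - 1*(-48281/4) = 15723 + 48281/4 = 111173/4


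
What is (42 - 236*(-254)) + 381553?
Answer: 441539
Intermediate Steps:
(42 - 236*(-254)) + 381553 = (42 + 59944) + 381553 = 59986 + 381553 = 441539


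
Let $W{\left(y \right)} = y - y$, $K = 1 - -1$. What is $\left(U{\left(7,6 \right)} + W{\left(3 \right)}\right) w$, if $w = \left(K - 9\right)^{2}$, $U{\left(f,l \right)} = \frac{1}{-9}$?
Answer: $- \frac{49}{9} \approx -5.4444$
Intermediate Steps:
$K = 2$ ($K = 1 + 1 = 2$)
$U{\left(f,l \right)} = - \frac{1}{9}$
$W{\left(y \right)} = 0$
$w = 49$ ($w = \left(2 - 9\right)^{2} = \left(-7\right)^{2} = 49$)
$\left(U{\left(7,6 \right)} + W{\left(3 \right)}\right) w = \left(- \frac{1}{9} + 0\right) 49 = \left(- \frac{1}{9}\right) 49 = - \frac{49}{9}$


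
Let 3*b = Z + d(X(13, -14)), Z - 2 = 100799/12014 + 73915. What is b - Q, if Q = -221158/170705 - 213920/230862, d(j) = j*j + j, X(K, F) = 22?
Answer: 5873948023794190057/236731651343970 ≈ 24813.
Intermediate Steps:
d(j) = j + j² (d(j) = j² + j = j + j²)
Z = 888139637/12014 (Z = 2 + (100799/12014 + 73915) = 2 + 888115609/12014 = 888139637/12014 ≈ 73925.)
Q = -43787095898/19704648855 (Q = -221158*1/170705 - 213920*1/230862 = -221158/170705 - 106960/115431 = -43787095898/19704648855 ≈ -2.2222)
b = 298072907/12014 (b = (888139637/12014 + 22*(1 + 22))/3 = (888139637/12014 + 22*23)/3 = (888139637/12014 + 506)/3 = (⅓)*(894218721/12014) = 298072907/12014 ≈ 24810.)
b - Q = 298072907/12014 - 1*(-43787095898/19704648855) = 298072907/12014 + 43787095898/19704648855 = 5873948023794190057/236731651343970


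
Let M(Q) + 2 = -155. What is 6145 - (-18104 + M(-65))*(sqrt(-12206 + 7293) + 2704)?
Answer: 49383889 + 310437*I*sqrt(17) ≈ 4.9384e+7 + 1.28e+6*I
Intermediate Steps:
M(Q) = -157 (M(Q) = -2 - 155 = -157)
6145 - (-18104 + M(-65))*(sqrt(-12206 + 7293) + 2704) = 6145 - (-18104 - 157)*(sqrt(-12206 + 7293) + 2704) = 6145 - (-18261)*(sqrt(-4913) + 2704) = 6145 - (-18261)*(17*I*sqrt(17) + 2704) = 6145 - (-18261)*(2704 + 17*I*sqrt(17)) = 6145 - (-49377744 - 310437*I*sqrt(17)) = 6145 + (49377744 + 310437*I*sqrt(17)) = 49383889 + 310437*I*sqrt(17)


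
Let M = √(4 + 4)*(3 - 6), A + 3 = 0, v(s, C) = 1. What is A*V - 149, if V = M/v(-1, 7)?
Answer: -149 + 18*√2 ≈ -123.54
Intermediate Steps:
A = -3 (A = -3 + 0 = -3)
M = -6*√2 (M = √8*(-3) = (2*√2)*(-3) = -6*√2 ≈ -8.4853)
V = -6*√2 (V = -6*√2/1 = -6*√2*1 = -6*√2 ≈ -8.4853)
A*V - 149 = -(-18)*√2 - 149 = 18*√2 - 149 = -149 + 18*√2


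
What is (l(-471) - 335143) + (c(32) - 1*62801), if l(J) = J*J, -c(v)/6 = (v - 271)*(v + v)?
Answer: -84327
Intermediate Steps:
c(v) = -12*v*(-271 + v) (c(v) = -6*(v - 271)*(v + v) = -6*(-271 + v)*2*v = -12*v*(-271 + v))
l(J) = J²
(l(-471) - 335143) + (c(32) - 1*62801) = ((-471)² - 335143) + (12*32*(271 - 1*32) - 1*62801) = (221841 - 335143) + (12*32*(271 - 32) - 62801) = -113302 + (12*32*239 - 62801) = -113302 + (91776 - 62801) = -113302 + 28975 = -84327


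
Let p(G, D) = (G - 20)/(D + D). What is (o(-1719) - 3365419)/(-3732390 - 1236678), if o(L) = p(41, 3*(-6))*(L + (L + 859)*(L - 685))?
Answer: 54845075/59628816 ≈ 0.91978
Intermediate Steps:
p(G, D) = (-20 + G)/(2*D) (p(G, D) = (-20 + G)/((2*D)) = (-20 + G)*(1/(2*D)) = (-20 + G)/(2*D))
o(L) = -7*L/12 - 7*(-685 + L)*(859 + L)/12 (o(L) = ((-20 + 41)/(2*((3*(-6)))))*(L + (L + 859)*(L - 685)) = ((1/2)*21/(-18))*(L + (859 + L)*(-685 + L)) = ((1/2)*(-1/18)*21)*(L + (-685 + L)*(859 + L)) = -7*(L + (-685 + L)*(859 + L))/12 = -7*L/12 - 7*(-685 + L)*(859 + L)/12)
(o(-1719) - 3365419)/(-3732390 - 1236678) = ((4118905/12 - 1225/12*(-1719) - 7/12*(-1719)**2) - 3365419)/(-3732390 - 1236678) = ((4118905/12 + 701925/4 - 7/12*2954961) - 3365419)/(-4969068) = ((4118905/12 + 701925/4 - 6894909/4) - 3365419)*(-1/4969068) = (-14460047/12 - 3365419)*(-1/4969068) = -54845075/12*(-1/4969068) = 54845075/59628816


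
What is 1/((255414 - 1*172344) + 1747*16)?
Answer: 1/111022 ≈ 9.0072e-6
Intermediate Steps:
1/((255414 - 1*172344) + 1747*16) = 1/((255414 - 172344) + 27952) = 1/(83070 + 27952) = 1/111022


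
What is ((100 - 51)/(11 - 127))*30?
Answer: -735/58 ≈ -12.672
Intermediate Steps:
((100 - 51)/(11 - 127))*30 = (49/(-116))*30 = (49*(-1/116))*30 = -49/116*30 = -735/58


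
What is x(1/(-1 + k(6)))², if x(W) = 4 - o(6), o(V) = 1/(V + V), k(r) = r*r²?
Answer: 2209/144 ≈ 15.340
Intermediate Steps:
k(r) = r³
o(V) = 1/(2*V)
x(W) = 47/12 (x(W) = 4 - 1/(2*6) = 4 - 1*1/12 = 4 - 1/12 = 47/12)
x(1/(-1 + k(6)))² = (47/12)² = 2209/144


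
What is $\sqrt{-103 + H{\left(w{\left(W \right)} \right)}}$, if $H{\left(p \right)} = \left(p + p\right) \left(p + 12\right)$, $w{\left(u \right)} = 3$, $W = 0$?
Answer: $i \sqrt{13} \approx 3.6056 i$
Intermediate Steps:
$H{\left(p \right)} = 2 p \left(12 + p\right)$
$\sqrt{-103 + H{\left(w{\left(W \right)} \right)}} = \sqrt{-103 + 2 \cdot 3 \left(12 + 3\right)} = \sqrt{-103 + 2 \cdot 3 \cdot 15} = \sqrt{-103 + 90} = \sqrt{-13} = i \sqrt{13}$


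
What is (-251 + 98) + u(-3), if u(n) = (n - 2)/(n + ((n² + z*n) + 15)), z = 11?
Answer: -1831/12 ≈ -152.58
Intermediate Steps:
u(n) = (-2 + n)/(15 + n² + 12*n) (u(n) = (n - 2)/(n + ((n² + 11*n) + 15)) = (-2 + n)/(n + (15 + n² + 11*n)) = (-2 + n)/(15 + n² + 12*n))
(-251 + 98) + u(-3) = (-251 + 98) + (-2 - 3)/(15 + (-3)² + 12*(-3)) = -153 - 5/(15 + 9 - 36) = -153 - 5/(-12) = -153 - 1/12*(-5) = -153 + 5/12 = -1831/12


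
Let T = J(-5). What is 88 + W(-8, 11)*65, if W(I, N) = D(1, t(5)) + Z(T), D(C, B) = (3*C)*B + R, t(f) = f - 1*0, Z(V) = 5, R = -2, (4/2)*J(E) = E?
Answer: 1258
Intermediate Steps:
J(E) = E/2
T = -5/2 (T = (1/2)*(-5) = -5/2 ≈ -2.5000)
t(f) = f (t(f) = f + 0 = f)
D(C, B) = -2 + 3*B*C (D(C, B) = (3*C)*B - 2 = 3*B*C - 2 = -2 + 3*B*C)
W(I, N) = 18 (W(I, N) = (-2 + 3*5*1) + 5 = (-2 + 15) + 5 = 13 + 5 = 18)
88 + W(-8, 11)*65 = 88 + 18*65 = 88 + 1170 = 1258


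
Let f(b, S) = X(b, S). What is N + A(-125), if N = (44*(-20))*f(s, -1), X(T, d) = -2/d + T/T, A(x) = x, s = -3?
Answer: -2765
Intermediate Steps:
X(T, d) = 1 - 2/d (X(T, d) = -2/d + 1 = 1 - 2/d)
f(b, S) = (-2 + S)/S
N = -2640 (N = (44*(-20))*((-2 - 1)/(-1)) = -(-880)*(-3) = -880*3 = -2640)
N + A(-125) = -2640 - 125 = -2765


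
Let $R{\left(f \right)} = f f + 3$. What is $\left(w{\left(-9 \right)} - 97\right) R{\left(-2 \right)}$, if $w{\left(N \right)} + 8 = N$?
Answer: $-798$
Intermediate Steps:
$R{\left(f \right)} = 3 + f^{2}$ ($R{\left(f \right)} = f^{2} + 3 = 3 + f^{2}$)
$w{\left(N \right)} = -8 + N$
$\left(w{\left(-9 \right)} - 97\right) R{\left(-2 \right)} = \left(\left(-8 - 9\right) - 97\right) \left(3 + \left(-2\right)^{2}\right) = \left(-17 - 97\right) \left(3 + 4\right) = \left(-114\right) 7 = -798$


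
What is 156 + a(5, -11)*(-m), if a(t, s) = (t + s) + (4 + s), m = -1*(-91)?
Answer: 1339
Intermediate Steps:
m = 91
a(t, s) = 4 + t + 2*s (a(t, s) = (s + t) + (4 + s) = 4 + t + 2*s)
156 + a(5, -11)*(-m) = 156 + (4 + 5 + 2*(-11))*(-1*91) = 156 + (4 + 5 - 22)*(-91) = 156 - 13*(-91) = 156 + 1183 = 1339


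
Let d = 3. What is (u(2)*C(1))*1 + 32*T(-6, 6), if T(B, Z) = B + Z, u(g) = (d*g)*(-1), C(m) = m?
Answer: -6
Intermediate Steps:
u(g) = -3*g (u(g) = (3*g)*(-1) = -3*g)
(u(2)*C(1))*1 + 32*T(-6, 6) = (-3*2*1)*1 + 32*(-6 + 6) = -6*1*1 + 32*0 = -6*1 + 0 = -6 + 0 = -6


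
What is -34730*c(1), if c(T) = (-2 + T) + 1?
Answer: 0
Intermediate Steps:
c(T) = -1 + T
-34730*c(1) = -34730*(-1 + 1) = -34730*0 = 0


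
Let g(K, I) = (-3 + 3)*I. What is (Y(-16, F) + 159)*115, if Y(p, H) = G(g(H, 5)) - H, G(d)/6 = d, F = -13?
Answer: 19780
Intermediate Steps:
g(K, I) = 0 (g(K, I) = 0*I = 0)
G(d) = 6*d
Y(p, H) = -H (Y(p, H) = 6*0 - H = 0 - H = -H)
(Y(-16, F) + 159)*115 = (-1*(-13) + 159)*115 = (13 + 159)*115 = 172*115 = 19780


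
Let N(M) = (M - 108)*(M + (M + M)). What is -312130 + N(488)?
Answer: 244190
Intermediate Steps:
N(M) = 3*M*(-108 + M) (N(M) = (-108 + M)*(M + 2*M) = (-108 + M)*(3*M) = 3*M*(-108 + M))
-312130 + N(488) = -312130 + 3*488*(-108 + 488) = -312130 + 3*488*380 = -312130 + 556320 = 244190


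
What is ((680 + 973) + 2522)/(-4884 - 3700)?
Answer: -4175/8584 ≈ -0.48637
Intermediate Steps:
((680 + 973) + 2522)/(-4884 - 3700) = (1653 + 2522)/(-8584) = 4175*(-1/8584) = -4175/8584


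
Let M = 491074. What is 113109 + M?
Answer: 604183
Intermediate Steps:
113109 + M = 113109 + 491074 = 604183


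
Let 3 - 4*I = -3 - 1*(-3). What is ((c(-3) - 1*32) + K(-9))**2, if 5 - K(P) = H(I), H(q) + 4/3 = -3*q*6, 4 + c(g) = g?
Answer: 13225/36 ≈ 367.36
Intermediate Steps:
I = 3/4 (I = 3/4 - (-3 - 1*(-3))/4 = 3/4 - (-3 + 3)/4 = 3/4 - 1/4*0 = 3/4 + 0 = 3/4 ≈ 0.75000)
c(g) = -4 + g
H(q) = -4/3 - 18*q (H(q) = -4/3 - 3*q*6 = -4/3 - 18*q)
K(P) = 119/6 (K(P) = 5 - (-4/3 - 18*3/4) = 5 - (-4/3 - 27/2) = 5 - 1*(-89/6) = 5 + 89/6 = 119/6)
((c(-3) - 1*32) + K(-9))**2 = (((-4 - 3) - 1*32) + 119/6)**2 = ((-7 - 32) + 119/6)**2 = (-39 + 119/6)**2 = (-115/6)**2 = 13225/36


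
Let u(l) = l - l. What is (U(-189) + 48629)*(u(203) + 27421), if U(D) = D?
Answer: 1328273240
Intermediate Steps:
u(l) = 0
(U(-189) + 48629)*(u(203) + 27421) = (-189 + 48629)*(0 + 27421) = 48440*27421 = 1328273240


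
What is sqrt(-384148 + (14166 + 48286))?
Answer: 12*I*sqrt(2234) ≈ 567.18*I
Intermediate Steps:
sqrt(-384148 + (14166 + 48286)) = sqrt(-384148 + 62452) = sqrt(-321696) = 12*I*sqrt(2234)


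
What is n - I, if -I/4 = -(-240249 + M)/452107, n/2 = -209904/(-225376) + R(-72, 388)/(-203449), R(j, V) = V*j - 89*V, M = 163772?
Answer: 2042847852819409/647820190133849 ≈ 3.1534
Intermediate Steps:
R(j, V) = -89*V + V*j
n = 3548971679/1432891307 (n = 2*(-209904/(-225376) + (388*(-89 - 72))/(-203449)) = 2*(-209904*(-1/225376) + (388*(-161))*(-1/203449)) = 2*(13119/14086 - 62468*(-1/203449)) = 2*(13119/14086 + 62468/203449) = 2*(3548971679/2865782614) = 3548971679/1432891307 ≈ 2.4768)
I = -305908/452107 (I = -4*(-(-240249 + 163772))/452107 = -4*(-1*(-76477))/452107 = -305908/452107 ≈ -0.67663)
n - I = 3548971679/1432891307 - 1*(-305908/452107) = 3548971679/1432891307 + 305908/452107 = 2042847852819409/647820190133849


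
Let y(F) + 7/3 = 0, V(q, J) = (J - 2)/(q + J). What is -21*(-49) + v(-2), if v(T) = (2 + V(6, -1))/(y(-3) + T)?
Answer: 66864/65 ≈ 1028.7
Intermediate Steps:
V(q, J) = (-2 + J)/(J + q)
y(F) = -7/3 (y(F) = -7/3 + 0 = -7/3)
v(T) = 7/(5*(-7/3 + T)) (v(T) = (2 + (-2 - 1)/(-1 + 6))/(-7/3 + T) = (2 - 3/5)/(-7/3 + T) = (2 + (⅕)*(-3))/(-7/3 + T) = (2 - ⅗)/(-7/3 + T) = 7/(5*(-7/3 + T)))
-21*(-49) + v(-2) = -21*(-49) + 21/(5*(-7 + 3*(-2))) = 1029 + 21/(5*(-7 - 6)) = 1029 + (21/5)/(-13) = 1029 + (21/5)*(-1/13) = 1029 - 21/65 = 66864/65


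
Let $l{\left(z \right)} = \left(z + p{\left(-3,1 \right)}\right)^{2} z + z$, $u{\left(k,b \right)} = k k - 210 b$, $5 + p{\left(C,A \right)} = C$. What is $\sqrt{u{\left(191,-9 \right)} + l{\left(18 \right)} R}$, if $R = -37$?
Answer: $i \sqrt{28895} \approx 169.99 i$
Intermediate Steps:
$p{\left(C,A \right)} = -5 + C$
$u{\left(k,b \right)} = k^{2} - 210 b$
$l{\left(z \right)} = z + z \left(-8 + z\right)^{2}$ ($l{\left(z \right)} = \left(z - 8\right)^{2} z + z = \left(-8 + z\right)^{2} z + z = z \left(-8 + z\right)^{2} + z = z + z \left(-8 + z\right)^{2}$)
$\sqrt{u{\left(191,-9 \right)} + l{\left(18 \right)} R} = \sqrt{\left(191^{2} - -1890\right) + 18 \left(1 + \left(-8 + 18\right)^{2}\right) \left(-37\right)} = \sqrt{\left(36481 + 1890\right) + 18 \left(1 + 10^{2}\right) \left(-37\right)} = \sqrt{38371 + 18 \left(1 + 100\right) \left(-37\right)} = \sqrt{38371 + 18 \cdot 101 \left(-37\right)} = \sqrt{38371 + 1818 \left(-37\right)} = \sqrt{38371 - 67266} = \sqrt{-28895} = i \sqrt{28895}$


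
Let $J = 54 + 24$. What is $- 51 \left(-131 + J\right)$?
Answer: $2703$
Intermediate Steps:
$J = 78$
$- 51 \left(-131 + J\right) = - 51 \left(-131 + 78\right) = \left(-51\right) \left(-53\right) = 2703$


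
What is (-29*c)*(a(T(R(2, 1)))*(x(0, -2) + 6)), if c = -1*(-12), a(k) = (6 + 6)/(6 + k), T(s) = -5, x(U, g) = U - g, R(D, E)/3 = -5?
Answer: -33408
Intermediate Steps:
R(D, E) = -15 (R(D, E) = 3*(-5) = -15)
a(k) = 12/(6 + k)
c = 12
(-29*c)*(a(T(R(2, 1)))*(x(0, -2) + 6)) = (-29*12)*((12/(6 - 5))*((0 - 1*(-2)) + 6)) = -348*12/1*((0 + 2) + 6) = -348*12*1*(2 + 6) = -4176*8 = -348*96 = -33408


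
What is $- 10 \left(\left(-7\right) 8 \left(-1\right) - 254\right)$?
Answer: $1980$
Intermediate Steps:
$- 10 \left(\left(-7\right) 8 \left(-1\right) - 254\right) = - 10 \left(\left(-56\right) \left(-1\right) - 254\right) = - 10 \left(56 - 254\right) = \left(-10\right) \left(-198\right) = 1980$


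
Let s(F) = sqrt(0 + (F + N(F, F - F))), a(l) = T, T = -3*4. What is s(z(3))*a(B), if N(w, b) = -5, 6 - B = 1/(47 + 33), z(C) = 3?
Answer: -12*I*sqrt(2) ≈ -16.971*I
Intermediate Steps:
B = 479/80 (B = 6 - 1/(47 + 33) = 6 - 1/80 = 479/80 ≈ 5.9875)
T = -12
a(l) = -12
s(F) = sqrt(-5 + F) (s(F) = sqrt(0 + (F - 5)) = sqrt(0 + (-5 + F)) = sqrt(-5 + F))
s(z(3))*a(B) = sqrt(-5 + 3)*(-12) = sqrt(-2)*(-12) = (I*sqrt(2))*(-12) = -12*I*sqrt(2)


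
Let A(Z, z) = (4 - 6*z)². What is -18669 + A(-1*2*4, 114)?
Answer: 443731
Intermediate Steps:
-18669 + A(-1*2*4, 114) = -18669 + 4*(-2 + 3*114)² = -18669 + 4*(-2 + 342)² = -18669 + 4*340² = -18669 + 4*115600 = -18669 + 462400 = 443731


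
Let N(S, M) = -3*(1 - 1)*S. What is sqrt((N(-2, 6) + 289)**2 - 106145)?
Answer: 4*I*sqrt(1414) ≈ 150.41*I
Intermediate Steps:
N(S, M) = 0 (N(S, M) = -0*S = -3*0 = 0)
sqrt((N(-2, 6) + 289)**2 - 106145) = sqrt((0 + 289)**2 - 106145) = sqrt(289**2 - 106145) = sqrt(83521 - 106145) = sqrt(-22624) = 4*I*sqrt(1414)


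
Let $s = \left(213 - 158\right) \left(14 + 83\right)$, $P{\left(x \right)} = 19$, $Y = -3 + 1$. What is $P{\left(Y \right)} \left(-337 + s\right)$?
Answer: $94962$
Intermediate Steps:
$Y = -2$
$s = 5335$ ($s = 55 \cdot 97 = 5335$)
$P{\left(Y \right)} \left(-337 + s\right) = 19 \left(-337 + 5335\right) = 19 \cdot 4998 = 94962$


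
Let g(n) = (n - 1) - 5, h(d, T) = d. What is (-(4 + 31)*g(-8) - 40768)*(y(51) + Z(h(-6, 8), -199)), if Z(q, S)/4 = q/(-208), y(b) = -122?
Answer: 63820491/13 ≈ 4.9093e+6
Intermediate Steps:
g(n) = -6 + n (g(n) = (-1 + n) - 5 = -6 + n)
Z(q, S) = -q/52 (Z(q, S) = 4*(q/(-208)) = 4*(q*(-1/208)) = 4*(-q/208) = -q/52)
(-(4 + 31)*g(-8) - 40768)*(y(51) + Z(h(-6, 8), -199)) = (-(4 + 31)*(-6 - 8) - 40768)*(-122 - 1/52*(-6)) = (-35*(-14) - 40768)*(-122 + 3/26) = (-1*(-490) - 40768)*(-3169/26) = (490 - 40768)*(-3169/26) = -40278*(-3169/26) = 63820491/13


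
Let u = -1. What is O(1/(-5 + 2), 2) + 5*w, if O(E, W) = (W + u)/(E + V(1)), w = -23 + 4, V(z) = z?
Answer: -187/2 ≈ -93.500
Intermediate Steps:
w = -19
O(E, W) = (-1 + W)/(1 + E) (O(E, W) = (W - 1)/(E + 1) = (-1 + W)/(1 + E))
O(1/(-5 + 2), 2) + 5*w = (-1 + 2)/(1 + 1/(-5 + 2)) + 5*(-19) = 1/(1 + 1/(-3)) - 95 = 1/(1 - ⅓) - 95 = 1/(⅔) - 95 = (3/2)*1 - 95 = 3/2 - 95 = -187/2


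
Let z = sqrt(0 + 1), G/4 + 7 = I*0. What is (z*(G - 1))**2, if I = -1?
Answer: 841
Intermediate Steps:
G = -28 (G = -28 + 4*(-1*0) = -28 + 4*0 = -28 + 0 = -28)
z = 1 (z = sqrt(1) = 1)
(z*(G - 1))**2 = (1*(-28 - 1))**2 = (1*(-29))**2 = (-29)**2 = 841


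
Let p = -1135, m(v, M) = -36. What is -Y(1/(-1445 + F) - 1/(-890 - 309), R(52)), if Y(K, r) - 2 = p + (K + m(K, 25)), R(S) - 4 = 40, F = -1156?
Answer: 3645640829/3118599 ≈ 1169.0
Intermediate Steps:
R(S) = 44 (R(S) = 4 + 40 = 44)
Y(K, r) = -1169 + K (Y(K, r) = 2 + (-1135 + (K - 36)) = 2 + (-1135 + (-36 + K)) = 2 + (-1171 + K) = -1169 + K)
-Y(1/(-1445 + F) - 1/(-890 - 309), R(52)) = -(-1169 + (1/(-1445 - 1156) - 1/(-890 - 309))) = -(-1169 + (1/(-2601) - 1/(-1199))) = -(-1169 + (-1/2601 - 1*(-1/1199))) = -(-1169 + (-1/2601 + 1/1199)) = -(-1169 + 1402/3118599) = -1*(-3645640829/3118599) = 3645640829/3118599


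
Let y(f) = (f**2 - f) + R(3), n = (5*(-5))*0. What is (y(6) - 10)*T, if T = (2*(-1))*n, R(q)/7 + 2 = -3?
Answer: 0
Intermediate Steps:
R(q) = -35 (R(q) = -14 + 7*(-3) = -14 - 21 = -35)
n = 0 (n = -25*0 = 0)
T = 0 (T = (2*(-1))*0 = -2*0 = 0)
y(f) = -35 + f**2 - f (y(f) = (f**2 - f) - 35 = -35 + f**2 - f)
(y(6) - 10)*T = ((-35 + 6**2 - 1*6) - 10)*0 = ((-35 + 36 - 6) - 10)*0 = (-5 - 10)*0 = -15*0 = 0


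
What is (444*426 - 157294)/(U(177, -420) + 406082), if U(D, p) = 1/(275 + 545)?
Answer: 26117000/332987241 ≈ 0.078432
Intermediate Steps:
U(D, p) = 1/820
(444*426 - 157294)/(U(177, -420) + 406082) = (444*426 - 157294)/(1/820 + 406082) = (189144 - 157294)/(332987241/820) = 31850*(820/332987241) = 26117000/332987241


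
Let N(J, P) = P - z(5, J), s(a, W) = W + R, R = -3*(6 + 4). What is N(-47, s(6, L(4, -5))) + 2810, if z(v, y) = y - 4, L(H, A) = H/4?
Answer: 2832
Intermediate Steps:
R = -30 (R = -3*10 = -30)
L(H, A) = H/4 (L(H, A) = H*(¼) = H/4)
z(v, y) = -4 + y
s(a, W) = -30 + W (s(a, W) = W - 30 = -30 + W)
N(J, P) = 4 + P - J (N(J, P) = P - (-4 + J) = P + (4 - J) = 4 + P - J)
N(-47, s(6, L(4, -5))) + 2810 = (4 + (-30 + (¼)*4) - 1*(-47)) + 2810 = (4 + (-30 + 1) + 47) + 2810 = (4 - 29 + 47) + 2810 = 22 + 2810 = 2832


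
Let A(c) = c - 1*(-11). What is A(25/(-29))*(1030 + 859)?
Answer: 555366/29 ≈ 19151.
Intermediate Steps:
A(c) = 11 + c (A(c) = c + 11 = 11 + c)
A(25/(-29))*(1030 + 859) = (11 + 25/(-29))*(1030 + 859) = (11 + 25*(-1/29))*1889 = (11 - 25/29)*1889 = (294/29)*1889 = 555366/29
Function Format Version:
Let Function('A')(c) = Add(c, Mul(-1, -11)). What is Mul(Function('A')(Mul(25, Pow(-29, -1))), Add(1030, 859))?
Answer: Rational(555366, 29) ≈ 19151.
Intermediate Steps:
Function('A')(c) = Add(11, c) (Function('A')(c) = Add(c, 11) = Add(11, c))
Mul(Function('A')(Mul(25, Pow(-29, -1))), Add(1030, 859)) = Mul(Add(11, Mul(25, Pow(-29, -1))), Add(1030, 859)) = Mul(Add(11, Mul(25, Rational(-1, 29))), 1889) = Mul(Add(11, Rational(-25, 29)), 1889) = Mul(Rational(294, 29), 1889) = Rational(555366, 29)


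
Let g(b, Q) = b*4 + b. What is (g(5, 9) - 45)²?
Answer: 400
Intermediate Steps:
g(b, Q) = 5*b (g(b, Q) = 4*b + b = 5*b)
(g(5, 9) - 45)² = (5*5 - 45)² = (25 - 45)² = (-20)² = 400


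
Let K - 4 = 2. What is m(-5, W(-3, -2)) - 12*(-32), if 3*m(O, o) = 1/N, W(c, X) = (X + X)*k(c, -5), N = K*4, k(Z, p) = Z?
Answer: 27649/72 ≈ 384.01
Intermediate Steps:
K = 6 (K = 4 + 2 = 6)
N = 24 (N = 6*4 = 24)
W(c, X) = 2*X*c (W(c, X) = (X + X)*c = (2*X)*c = 2*X*c)
m(O, o) = 1/72 (m(O, o) = (1/24)/3 = (1*(1/24))/3 = (⅓)*(1/24) = 1/72)
m(-5, W(-3, -2)) - 12*(-32) = 1/72 - 12*(-32) = 1/72 + 384 = 27649/72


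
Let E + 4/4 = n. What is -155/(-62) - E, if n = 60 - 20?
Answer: -73/2 ≈ -36.500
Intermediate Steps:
n = 40
E = 39 (E = -1 + 40 = 39)
-155/(-62) - E = -155/(-62) - 1*39 = -155*(-1/62) - 39 = 5/2 - 39 = -73/2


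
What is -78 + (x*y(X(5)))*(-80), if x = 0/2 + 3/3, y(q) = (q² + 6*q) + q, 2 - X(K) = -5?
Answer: -7918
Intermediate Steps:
X(K) = 7 (X(K) = 2 - 1*(-5) = 2 + 5 = 7)
y(q) = q² + 7*q
x = 1 (x = 0*(½) + 3*(⅓) = 0 + 1 = 1)
-78 + (x*y(X(5)))*(-80) = -78 + (1*(7*(7 + 7)))*(-80) = -78 + (1*(7*14))*(-80) = -78 + (1*98)*(-80) = -78 + 98*(-80) = -78 - 7840 = -7918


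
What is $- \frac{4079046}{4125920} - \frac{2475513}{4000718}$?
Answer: $- \frac{6633220337997}{4126660602640} \approx -1.6074$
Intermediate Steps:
$- \frac{4079046}{4125920} - \frac{2475513}{4000718} = \left(-4079046\right) \frac{1}{4125920} - \frac{2475513}{4000718} = - \frac{2039523}{2062960} - \frac{2475513}{4000718} = - \frac{6633220337997}{4126660602640}$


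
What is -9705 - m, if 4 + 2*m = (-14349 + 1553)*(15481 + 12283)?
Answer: 177624369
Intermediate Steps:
m = -177634074 (m = -2 + ((-14349 + 1553)*(15481 + 12283))/2 = -2 + (-12796*27764)/2 = -2 + (½)*(-355268144) = -2 - 177634072 = -177634074)
-9705 - m = -9705 - 1*(-177634074) = -9705 + 177634074 = 177624369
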